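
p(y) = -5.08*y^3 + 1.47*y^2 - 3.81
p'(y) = -15.24*y^2 + 2.94*y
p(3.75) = -251.03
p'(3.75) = -203.29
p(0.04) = -3.81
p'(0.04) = 0.09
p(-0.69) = -1.44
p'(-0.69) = -9.28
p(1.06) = -8.21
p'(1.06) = -14.01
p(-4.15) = 384.59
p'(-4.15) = -274.67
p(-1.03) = 3.30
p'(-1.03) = -19.20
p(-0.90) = 1.08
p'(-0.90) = -14.99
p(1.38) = -14.36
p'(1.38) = -24.97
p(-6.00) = 1146.39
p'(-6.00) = -566.28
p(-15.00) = 17471.94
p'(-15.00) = -3473.10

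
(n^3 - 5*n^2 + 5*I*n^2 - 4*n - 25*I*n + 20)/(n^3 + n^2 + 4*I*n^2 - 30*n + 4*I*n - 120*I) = (n + I)/(n + 6)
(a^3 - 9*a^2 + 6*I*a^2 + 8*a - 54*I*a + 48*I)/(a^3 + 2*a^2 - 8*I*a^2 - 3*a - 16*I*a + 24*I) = (a^2 + a*(-8 + 6*I) - 48*I)/(a^2 + a*(3 - 8*I) - 24*I)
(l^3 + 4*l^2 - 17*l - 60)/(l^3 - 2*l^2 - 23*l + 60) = (l + 3)/(l - 3)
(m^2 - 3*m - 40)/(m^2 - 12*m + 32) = (m + 5)/(m - 4)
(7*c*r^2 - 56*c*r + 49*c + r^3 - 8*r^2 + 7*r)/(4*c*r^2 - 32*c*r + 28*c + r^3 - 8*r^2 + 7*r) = (7*c + r)/(4*c + r)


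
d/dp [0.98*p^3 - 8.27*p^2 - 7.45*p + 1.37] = 2.94*p^2 - 16.54*p - 7.45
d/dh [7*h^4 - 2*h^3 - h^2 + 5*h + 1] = 28*h^3 - 6*h^2 - 2*h + 5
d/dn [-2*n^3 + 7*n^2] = 2*n*(7 - 3*n)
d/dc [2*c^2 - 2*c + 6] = 4*c - 2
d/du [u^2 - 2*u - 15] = 2*u - 2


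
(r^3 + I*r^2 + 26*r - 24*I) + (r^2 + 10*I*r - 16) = r^3 + r^2 + I*r^2 + 26*r + 10*I*r - 16 - 24*I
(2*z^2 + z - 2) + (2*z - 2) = 2*z^2 + 3*z - 4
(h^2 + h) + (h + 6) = h^2 + 2*h + 6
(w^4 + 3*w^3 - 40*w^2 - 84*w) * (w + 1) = w^5 + 4*w^4 - 37*w^3 - 124*w^2 - 84*w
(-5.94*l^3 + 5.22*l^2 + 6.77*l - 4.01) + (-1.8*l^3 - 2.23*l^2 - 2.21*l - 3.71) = -7.74*l^3 + 2.99*l^2 + 4.56*l - 7.72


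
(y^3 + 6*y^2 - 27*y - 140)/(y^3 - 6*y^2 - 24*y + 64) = (y^2 + 2*y - 35)/(y^2 - 10*y + 16)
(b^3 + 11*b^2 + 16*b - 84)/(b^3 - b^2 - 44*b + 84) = (b + 6)/(b - 6)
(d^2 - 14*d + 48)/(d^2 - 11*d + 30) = (d - 8)/(d - 5)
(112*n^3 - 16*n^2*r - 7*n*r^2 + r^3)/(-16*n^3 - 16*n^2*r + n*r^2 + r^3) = (-7*n + r)/(n + r)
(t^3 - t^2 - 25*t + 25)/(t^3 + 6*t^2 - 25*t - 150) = (t - 1)/(t + 6)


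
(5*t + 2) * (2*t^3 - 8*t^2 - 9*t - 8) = 10*t^4 - 36*t^3 - 61*t^2 - 58*t - 16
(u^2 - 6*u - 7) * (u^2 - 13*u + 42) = u^4 - 19*u^3 + 113*u^2 - 161*u - 294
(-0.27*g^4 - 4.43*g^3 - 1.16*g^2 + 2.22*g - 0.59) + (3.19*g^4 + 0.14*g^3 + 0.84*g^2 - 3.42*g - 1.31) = 2.92*g^4 - 4.29*g^3 - 0.32*g^2 - 1.2*g - 1.9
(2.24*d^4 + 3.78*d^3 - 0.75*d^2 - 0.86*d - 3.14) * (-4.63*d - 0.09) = -10.3712*d^5 - 17.703*d^4 + 3.1323*d^3 + 4.0493*d^2 + 14.6156*d + 0.2826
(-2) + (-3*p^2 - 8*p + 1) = -3*p^2 - 8*p - 1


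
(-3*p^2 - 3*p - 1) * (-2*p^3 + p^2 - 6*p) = 6*p^5 + 3*p^4 + 17*p^3 + 17*p^2 + 6*p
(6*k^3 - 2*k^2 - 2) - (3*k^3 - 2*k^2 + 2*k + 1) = 3*k^3 - 2*k - 3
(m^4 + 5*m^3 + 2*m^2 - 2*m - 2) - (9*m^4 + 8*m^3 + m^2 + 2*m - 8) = -8*m^4 - 3*m^3 + m^2 - 4*m + 6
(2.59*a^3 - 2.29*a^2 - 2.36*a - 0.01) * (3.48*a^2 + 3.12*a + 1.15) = 9.0132*a^5 + 0.1116*a^4 - 12.3791*a^3 - 10.0315*a^2 - 2.7452*a - 0.0115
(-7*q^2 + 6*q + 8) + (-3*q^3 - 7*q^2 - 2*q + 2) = -3*q^3 - 14*q^2 + 4*q + 10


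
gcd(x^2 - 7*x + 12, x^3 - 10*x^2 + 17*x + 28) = x - 4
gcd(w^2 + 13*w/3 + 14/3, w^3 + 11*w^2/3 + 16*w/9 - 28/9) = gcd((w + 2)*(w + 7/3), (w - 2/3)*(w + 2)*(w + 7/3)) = w^2 + 13*w/3 + 14/3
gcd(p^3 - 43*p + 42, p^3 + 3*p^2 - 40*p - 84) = p^2 + p - 42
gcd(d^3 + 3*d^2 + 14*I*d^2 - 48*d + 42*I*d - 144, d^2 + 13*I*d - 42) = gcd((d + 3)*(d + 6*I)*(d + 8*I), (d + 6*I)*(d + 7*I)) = d + 6*I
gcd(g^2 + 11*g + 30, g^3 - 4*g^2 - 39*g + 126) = g + 6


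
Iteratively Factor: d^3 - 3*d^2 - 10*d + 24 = (d - 4)*(d^2 + d - 6) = (d - 4)*(d + 3)*(d - 2)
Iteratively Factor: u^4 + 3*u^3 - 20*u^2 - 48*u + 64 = (u - 4)*(u^3 + 7*u^2 + 8*u - 16) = (u - 4)*(u + 4)*(u^2 + 3*u - 4) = (u - 4)*(u + 4)^2*(u - 1)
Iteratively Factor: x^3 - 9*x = (x + 3)*(x^2 - 3*x) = (x - 3)*(x + 3)*(x)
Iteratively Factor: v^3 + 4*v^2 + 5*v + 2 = (v + 1)*(v^2 + 3*v + 2) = (v + 1)^2*(v + 2)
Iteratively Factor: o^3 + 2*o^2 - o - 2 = (o + 1)*(o^2 + o - 2) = (o + 1)*(o + 2)*(o - 1)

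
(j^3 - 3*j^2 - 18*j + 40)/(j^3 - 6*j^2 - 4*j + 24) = (j^2 - j - 20)/(j^2 - 4*j - 12)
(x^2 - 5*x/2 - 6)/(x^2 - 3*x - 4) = (x + 3/2)/(x + 1)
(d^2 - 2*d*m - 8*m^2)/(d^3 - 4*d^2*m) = (d + 2*m)/d^2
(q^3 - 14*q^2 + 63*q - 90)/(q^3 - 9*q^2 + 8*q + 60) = (q - 3)/(q + 2)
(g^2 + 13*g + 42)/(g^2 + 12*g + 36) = (g + 7)/(g + 6)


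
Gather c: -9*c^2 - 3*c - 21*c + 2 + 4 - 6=-9*c^2 - 24*c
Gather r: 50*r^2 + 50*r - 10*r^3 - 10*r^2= -10*r^3 + 40*r^2 + 50*r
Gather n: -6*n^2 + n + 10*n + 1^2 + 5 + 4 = -6*n^2 + 11*n + 10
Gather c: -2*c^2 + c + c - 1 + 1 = -2*c^2 + 2*c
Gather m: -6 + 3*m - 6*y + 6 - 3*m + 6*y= 0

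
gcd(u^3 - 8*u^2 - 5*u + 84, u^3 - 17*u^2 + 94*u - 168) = u^2 - 11*u + 28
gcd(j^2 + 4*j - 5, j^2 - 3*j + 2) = j - 1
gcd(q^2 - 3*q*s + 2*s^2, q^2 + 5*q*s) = 1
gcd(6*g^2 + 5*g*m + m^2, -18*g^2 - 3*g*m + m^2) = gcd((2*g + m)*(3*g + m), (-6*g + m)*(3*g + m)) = 3*g + m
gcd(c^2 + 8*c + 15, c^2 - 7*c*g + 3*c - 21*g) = c + 3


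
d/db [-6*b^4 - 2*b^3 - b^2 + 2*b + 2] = -24*b^3 - 6*b^2 - 2*b + 2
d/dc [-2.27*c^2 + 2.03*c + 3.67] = 2.03 - 4.54*c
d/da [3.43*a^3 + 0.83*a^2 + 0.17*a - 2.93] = 10.29*a^2 + 1.66*a + 0.17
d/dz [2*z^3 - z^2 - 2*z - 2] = 6*z^2 - 2*z - 2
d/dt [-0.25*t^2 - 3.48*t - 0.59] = -0.5*t - 3.48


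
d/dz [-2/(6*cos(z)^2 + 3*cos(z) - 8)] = -6*(4*cos(z) + 1)*sin(z)/(6*cos(z)^2 + 3*cos(z) - 8)^2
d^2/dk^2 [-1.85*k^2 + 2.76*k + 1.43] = -3.70000000000000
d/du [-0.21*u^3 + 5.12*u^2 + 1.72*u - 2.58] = -0.63*u^2 + 10.24*u + 1.72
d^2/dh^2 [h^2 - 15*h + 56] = 2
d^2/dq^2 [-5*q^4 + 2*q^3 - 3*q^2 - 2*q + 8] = -60*q^2 + 12*q - 6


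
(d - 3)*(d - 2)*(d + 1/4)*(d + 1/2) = d^4 - 17*d^3/4 + 19*d^2/8 + 31*d/8 + 3/4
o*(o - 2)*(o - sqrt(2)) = o^3 - 2*o^2 - sqrt(2)*o^2 + 2*sqrt(2)*o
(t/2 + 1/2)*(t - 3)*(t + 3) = t^3/2 + t^2/2 - 9*t/2 - 9/2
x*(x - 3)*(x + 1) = x^3 - 2*x^2 - 3*x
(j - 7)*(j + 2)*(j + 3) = j^3 - 2*j^2 - 29*j - 42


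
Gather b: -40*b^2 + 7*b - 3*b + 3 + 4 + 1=-40*b^2 + 4*b + 8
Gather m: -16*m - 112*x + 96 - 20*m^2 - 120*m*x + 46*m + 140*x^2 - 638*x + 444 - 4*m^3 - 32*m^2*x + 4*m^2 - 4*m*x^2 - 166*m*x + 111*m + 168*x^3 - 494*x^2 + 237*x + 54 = -4*m^3 + m^2*(-32*x - 16) + m*(-4*x^2 - 286*x + 141) + 168*x^3 - 354*x^2 - 513*x + 594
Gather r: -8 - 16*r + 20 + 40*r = 24*r + 12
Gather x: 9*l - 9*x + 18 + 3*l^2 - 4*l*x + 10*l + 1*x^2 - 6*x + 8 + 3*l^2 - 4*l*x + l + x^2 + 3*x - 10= 6*l^2 + 20*l + 2*x^2 + x*(-8*l - 12) + 16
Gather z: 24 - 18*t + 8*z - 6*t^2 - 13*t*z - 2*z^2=-6*t^2 - 18*t - 2*z^2 + z*(8 - 13*t) + 24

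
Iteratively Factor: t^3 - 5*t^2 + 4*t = (t - 1)*(t^2 - 4*t) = t*(t - 1)*(t - 4)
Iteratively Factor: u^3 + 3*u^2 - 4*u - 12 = (u + 2)*(u^2 + u - 6) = (u + 2)*(u + 3)*(u - 2)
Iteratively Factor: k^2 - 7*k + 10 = (k - 2)*(k - 5)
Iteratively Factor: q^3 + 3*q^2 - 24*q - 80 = (q - 5)*(q^2 + 8*q + 16) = (q - 5)*(q + 4)*(q + 4)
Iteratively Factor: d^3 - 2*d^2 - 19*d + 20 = (d + 4)*(d^2 - 6*d + 5) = (d - 1)*(d + 4)*(d - 5)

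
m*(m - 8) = m^2 - 8*m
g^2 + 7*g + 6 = (g + 1)*(g + 6)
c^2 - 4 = (c - 2)*(c + 2)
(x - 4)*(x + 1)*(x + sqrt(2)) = x^3 - 3*x^2 + sqrt(2)*x^2 - 3*sqrt(2)*x - 4*x - 4*sqrt(2)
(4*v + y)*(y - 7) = 4*v*y - 28*v + y^2 - 7*y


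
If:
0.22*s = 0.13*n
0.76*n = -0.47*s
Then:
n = 0.00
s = 0.00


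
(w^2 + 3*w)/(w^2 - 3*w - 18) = w/(w - 6)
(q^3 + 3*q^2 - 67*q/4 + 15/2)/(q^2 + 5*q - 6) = (q^2 - 3*q + 5/4)/(q - 1)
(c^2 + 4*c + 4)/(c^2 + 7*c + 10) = (c + 2)/(c + 5)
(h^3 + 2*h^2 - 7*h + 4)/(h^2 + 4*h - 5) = (h^2 + 3*h - 4)/(h + 5)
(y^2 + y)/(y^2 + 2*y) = (y + 1)/(y + 2)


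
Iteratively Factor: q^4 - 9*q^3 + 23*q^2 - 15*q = (q)*(q^3 - 9*q^2 + 23*q - 15) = q*(q - 5)*(q^2 - 4*q + 3) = q*(q - 5)*(q - 1)*(q - 3)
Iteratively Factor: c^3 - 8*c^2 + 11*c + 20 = (c - 5)*(c^2 - 3*c - 4) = (c - 5)*(c - 4)*(c + 1)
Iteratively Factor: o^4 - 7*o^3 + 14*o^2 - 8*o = (o - 1)*(o^3 - 6*o^2 + 8*o) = (o - 4)*(o - 1)*(o^2 - 2*o) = (o - 4)*(o - 2)*(o - 1)*(o)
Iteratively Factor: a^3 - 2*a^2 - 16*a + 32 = (a - 4)*(a^2 + 2*a - 8) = (a - 4)*(a - 2)*(a + 4)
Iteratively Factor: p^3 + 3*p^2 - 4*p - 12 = (p - 2)*(p^2 + 5*p + 6) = (p - 2)*(p + 3)*(p + 2)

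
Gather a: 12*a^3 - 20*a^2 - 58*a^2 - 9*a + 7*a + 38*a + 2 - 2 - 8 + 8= 12*a^3 - 78*a^2 + 36*a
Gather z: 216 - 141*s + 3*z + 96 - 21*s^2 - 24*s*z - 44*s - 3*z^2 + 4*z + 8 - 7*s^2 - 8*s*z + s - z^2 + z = -28*s^2 - 184*s - 4*z^2 + z*(8 - 32*s) + 320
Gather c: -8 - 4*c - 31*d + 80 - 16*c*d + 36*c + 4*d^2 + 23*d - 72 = c*(32 - 16*d) + 4*d^2 - 8*d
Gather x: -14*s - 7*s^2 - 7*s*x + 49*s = -7*s^2 - 7*s*x + 35*s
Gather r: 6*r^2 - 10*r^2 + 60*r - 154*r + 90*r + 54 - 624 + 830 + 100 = -4*r^2 - 4*r + 360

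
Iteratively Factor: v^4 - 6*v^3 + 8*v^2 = (v)*(v^3 - 6*v^2 + 8*v) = v^2*(v^2 - 6*v + 8) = v^2*(v - 4)*(v - 2)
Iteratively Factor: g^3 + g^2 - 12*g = (g)*(g^2 + g - 12) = g*(g + 4)*(g - 3)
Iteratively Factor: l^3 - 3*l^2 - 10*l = (l + 2)*(l^2 - 5*l) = (l - 5)*(l + 2)*(l)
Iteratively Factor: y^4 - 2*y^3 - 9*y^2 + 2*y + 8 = (y + 2)*(y^3 - 4*y^2 - y + 4) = (y - 1)*(y + 2)*(y^2 - 3*y - 4) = (y - 4)*(y - 1)*(y + 2)*(y + 1)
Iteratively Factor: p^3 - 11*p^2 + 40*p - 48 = (p - 3)*(p^2 - 8*p + 16) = (p - 4)*(p - 3)*(p - 4)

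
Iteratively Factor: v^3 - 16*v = (v)*(v^2 - 16) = v*(v - 4)*(v + 4)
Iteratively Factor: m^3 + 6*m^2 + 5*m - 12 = (m + 4)*(m^2 + 2*m - 3) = (m + 3)*(m + 4)*(m - 1)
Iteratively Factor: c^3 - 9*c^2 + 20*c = (c)*(c^2 - 9*c + 20) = c*(c - 4)*(c - 5)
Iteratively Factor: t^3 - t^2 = (t)*(t^2 - t) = t*(t - 1)*(t)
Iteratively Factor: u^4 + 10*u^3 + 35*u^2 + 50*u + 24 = (u + 1)*(u^3 + 9*u^2 + 26*u + 24) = (u + 1)*(u + 2)*(u^2 + 7*u + 12) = (u + 1)*(u + 2)*(u + 4)*(u + 3)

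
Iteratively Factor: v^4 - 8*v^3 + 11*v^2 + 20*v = (v - 4)*(v^3 - 4*v^2 - 5*v) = (v - 4)*(v + 1)*(v^2 - 5*v) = (v - 5)*(v - 4)*(v + 1)*(v)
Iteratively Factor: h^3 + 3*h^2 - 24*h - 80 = (h + 4)*(h^2 - h - 20) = (h + 4)^2*(h - 5)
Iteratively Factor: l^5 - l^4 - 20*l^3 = (l - 5)*(l^4 + 4*l^3) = l*(l - 5)*(l^3 + 4*l^2) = l^2*(l - 5)*(l^2 + 4*l) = l^3*(l - 5)*(l + 4)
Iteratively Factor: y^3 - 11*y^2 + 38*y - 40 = (y - 4)*(y^2 - 7*y + 10) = (y - 4)*(y - 2)*(y - 5)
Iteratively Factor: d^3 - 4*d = (d - 2)*(d^2 + 2*d) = (d - 2)*(d + 2)*(d)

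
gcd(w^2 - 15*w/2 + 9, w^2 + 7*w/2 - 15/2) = w - 3/2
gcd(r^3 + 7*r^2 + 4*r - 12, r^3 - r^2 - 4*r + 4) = r^2 + r - 2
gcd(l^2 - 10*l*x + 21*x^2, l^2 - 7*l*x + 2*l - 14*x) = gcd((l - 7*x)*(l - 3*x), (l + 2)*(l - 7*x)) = -l + 7*x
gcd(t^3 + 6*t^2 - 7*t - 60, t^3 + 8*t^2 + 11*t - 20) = t^2 + 9*t + 20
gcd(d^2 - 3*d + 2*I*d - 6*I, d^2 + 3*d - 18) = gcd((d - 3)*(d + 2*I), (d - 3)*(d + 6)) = d - 3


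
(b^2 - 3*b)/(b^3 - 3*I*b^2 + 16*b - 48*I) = b*(b - 3)/(b^3 - 3*I*b^2 + 16*b - 48*I)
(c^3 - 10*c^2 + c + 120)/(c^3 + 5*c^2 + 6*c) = (c^2 - 13*c + 40)/(c*(c + 2))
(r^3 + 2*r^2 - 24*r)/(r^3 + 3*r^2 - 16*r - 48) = r*(r + 6)/(r^2 + 7*r + 12)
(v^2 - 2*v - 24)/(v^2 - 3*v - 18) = (v + 4)/(v + 3)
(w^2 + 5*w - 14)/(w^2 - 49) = (w - 2)/(w - 7)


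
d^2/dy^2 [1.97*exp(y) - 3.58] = 1.97*exp(y)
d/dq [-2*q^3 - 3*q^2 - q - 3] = -6*q^2 - 6*q - 1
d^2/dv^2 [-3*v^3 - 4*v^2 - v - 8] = -18*v - 8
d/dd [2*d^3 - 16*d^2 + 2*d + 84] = 6*d^2 - 32*d + 2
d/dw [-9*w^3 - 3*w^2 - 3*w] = -27*w^2 - 6*w - 3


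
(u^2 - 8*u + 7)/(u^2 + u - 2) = (u - 7)/(u + 2)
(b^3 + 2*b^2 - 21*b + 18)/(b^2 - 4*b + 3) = b + 6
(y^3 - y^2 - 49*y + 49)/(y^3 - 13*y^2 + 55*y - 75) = (y^3 - y^2 - 49*y + 49)/(y^3 - 13*y^2 + 55*y - 75)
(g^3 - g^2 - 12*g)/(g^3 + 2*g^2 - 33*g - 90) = g*(g - 4)/(g^2 - g - 30)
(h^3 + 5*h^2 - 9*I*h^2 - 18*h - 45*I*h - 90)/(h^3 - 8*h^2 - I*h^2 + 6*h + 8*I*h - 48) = (h^2 + h*(5 - 6*I) - 30*I)/(h^2 + 2*h*(-4 + I) - 16*I)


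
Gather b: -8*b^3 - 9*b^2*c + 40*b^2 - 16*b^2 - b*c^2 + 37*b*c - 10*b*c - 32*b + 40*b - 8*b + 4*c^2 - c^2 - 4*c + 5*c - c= -8*b^3 + b^2*(24 - 9*c) + b*(-c^2 + 27*c) + 3*c^2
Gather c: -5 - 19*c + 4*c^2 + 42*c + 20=4*c^2 + 23*c + 15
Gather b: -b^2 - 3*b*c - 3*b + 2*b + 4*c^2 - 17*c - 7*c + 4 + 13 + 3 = -b^2 + b*(-3*c - 1) + 4*c^2 - 24*c + 20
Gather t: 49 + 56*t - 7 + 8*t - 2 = 64*t + 40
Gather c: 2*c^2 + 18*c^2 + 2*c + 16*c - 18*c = 20*c^2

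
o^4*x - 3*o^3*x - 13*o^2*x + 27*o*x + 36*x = (o - 4)*(o - 3)*(o + 3)*(o*x + x)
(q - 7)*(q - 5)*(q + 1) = q^3 - 11*q^2 + 23*q + 35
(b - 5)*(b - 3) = b^2 - 8*b + 15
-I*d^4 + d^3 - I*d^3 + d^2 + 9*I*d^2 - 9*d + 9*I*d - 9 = (d - 3)*(d + 3)*(d + I)*(-I*d - I)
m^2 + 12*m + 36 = (m + 6)^2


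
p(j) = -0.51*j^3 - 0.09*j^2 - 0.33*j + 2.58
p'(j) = -1.53*j^2 - 0.18*j - 0.33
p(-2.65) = 12.31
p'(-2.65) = -10.60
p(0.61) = 2.23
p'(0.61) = -1.01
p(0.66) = 2.18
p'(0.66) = -1.12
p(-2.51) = 10.91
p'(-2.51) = -9.52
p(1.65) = -0.50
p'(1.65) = -4.79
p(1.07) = 1.50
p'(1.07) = -2.27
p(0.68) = 2.15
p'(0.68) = -1.16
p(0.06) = 2.56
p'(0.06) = -0.35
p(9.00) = -379.47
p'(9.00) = -125.88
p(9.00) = -379.47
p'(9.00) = -125.88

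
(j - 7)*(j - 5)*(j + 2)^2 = j^4 - 8*j^3 - 9*j^2 + 92*j + 140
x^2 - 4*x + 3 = (x - 3)*(x - 1)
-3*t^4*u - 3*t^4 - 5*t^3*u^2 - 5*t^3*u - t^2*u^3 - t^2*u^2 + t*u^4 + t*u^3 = (-3*t + u)*(t + u)^2*(t*u + t)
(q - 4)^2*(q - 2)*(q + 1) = q^4 - 9*q^3 + 22*q^2 - 32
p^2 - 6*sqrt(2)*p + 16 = (p - 4*sqrt(2))*(p - 2*sqrt(2))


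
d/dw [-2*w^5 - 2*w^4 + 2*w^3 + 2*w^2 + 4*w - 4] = -10*w^4 - 8*w^3 + 6*w^2 + 4*w + 4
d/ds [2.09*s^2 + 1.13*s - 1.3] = 4.18*s + 1.13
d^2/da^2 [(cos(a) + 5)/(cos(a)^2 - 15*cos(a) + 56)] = (-9*(1 - cos(2*a))^2*cos(a) - 35*(1 - cos(2*a))^2 - 30797*cos(a) - 1770*cos(2*a) + 555*cos(3*a) + 2*cos(5*a) + 11850)/(4*(cos(a) - 8)^3*(cos(a) - 7)^3)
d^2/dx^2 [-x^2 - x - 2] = -2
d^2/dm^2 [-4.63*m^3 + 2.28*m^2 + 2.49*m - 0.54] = 4.56 - 27.78*m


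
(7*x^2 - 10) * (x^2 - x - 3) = 7*x^4 - 7*x^3 - 31*x^2 + 10*x + 30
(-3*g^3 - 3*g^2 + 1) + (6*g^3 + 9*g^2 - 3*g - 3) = 3*g^3 + 6*g^2 - 3*g - 2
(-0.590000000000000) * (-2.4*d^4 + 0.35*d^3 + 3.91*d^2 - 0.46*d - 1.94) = 1.416*d^4 - 0.2065*d^3 - 2.3069*d^2 + 0.2714*d + 1.1446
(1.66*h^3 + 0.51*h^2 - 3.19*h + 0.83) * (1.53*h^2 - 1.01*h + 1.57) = 2.5398*h^5 - 0.8963*h^4 - 2.7896*h^3 + 5.2925*h^2 - 5.8466*h + 1.3031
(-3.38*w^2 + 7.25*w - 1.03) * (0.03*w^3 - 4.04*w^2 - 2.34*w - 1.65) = -0.1014*w^5 + 13.8727*w^4 - 21.4117*w^3 - 7.2268*w^2 - 9.5523*w + 1.6995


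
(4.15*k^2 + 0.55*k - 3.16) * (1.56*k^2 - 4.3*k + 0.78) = 6.474*k^4 - 16.987*k^3 - 4.0576*k^2 + 14.017*k - 2.4648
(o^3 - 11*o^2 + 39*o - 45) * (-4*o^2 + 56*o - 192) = -4*o^5 + 100*o^4 - 964*o^3 + 4476*o^2 - 10008*o + 8640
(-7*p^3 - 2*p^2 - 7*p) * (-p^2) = 7*p^5 + 2*p^4 + 7*p^3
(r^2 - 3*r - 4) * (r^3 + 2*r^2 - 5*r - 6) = r^5 - r^4 - 15*r^3 + r^2 + 38*r + 24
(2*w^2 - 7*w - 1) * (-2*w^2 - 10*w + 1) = -4*w^4 - 6*w^3 + 74*w^2 + 3*w - 1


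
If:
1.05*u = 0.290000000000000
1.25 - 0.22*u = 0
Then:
No Solution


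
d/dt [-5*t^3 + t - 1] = 1 - 15*t^2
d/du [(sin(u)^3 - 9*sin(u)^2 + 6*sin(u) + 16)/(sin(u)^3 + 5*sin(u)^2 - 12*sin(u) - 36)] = 2*(7*sin(u)^4 - 18*sin(u)^3 - 39*sin(u)^2 + 244*sin(u) - 12)*cos(u)/((sin(u) - 3)^2*(sin(u) + 2)^2*(sin(u) + 6)^2)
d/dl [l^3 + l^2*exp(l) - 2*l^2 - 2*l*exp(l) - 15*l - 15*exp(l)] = l^2*exp(l) + 3*l^2 - 4*l - 17*exp(l) - 15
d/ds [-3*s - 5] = -3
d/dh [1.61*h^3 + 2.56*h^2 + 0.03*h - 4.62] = 4.83*h^2 + 5.12*h + 0.03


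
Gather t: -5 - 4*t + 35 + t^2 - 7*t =t^2 - 11*t + 30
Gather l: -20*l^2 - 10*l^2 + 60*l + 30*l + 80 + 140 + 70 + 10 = -30*l^2 + 90*l + 300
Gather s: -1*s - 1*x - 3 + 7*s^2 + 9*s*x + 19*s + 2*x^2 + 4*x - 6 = 7*s^2 + s*(9*x + 18) + 2*x^2 + 3*x - 9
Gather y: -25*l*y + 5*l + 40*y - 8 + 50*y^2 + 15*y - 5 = 5*l + 50*y^2 + y*(55 - 25*l) - 13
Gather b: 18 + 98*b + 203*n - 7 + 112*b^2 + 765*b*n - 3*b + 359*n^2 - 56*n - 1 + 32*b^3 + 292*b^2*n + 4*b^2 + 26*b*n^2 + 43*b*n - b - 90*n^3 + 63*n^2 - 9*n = 32*b^3 + b^2*(292*n + 116) + b*(26*n^2 + 808*n + 94) - 90*n^3 + 422*n^2 + 138*n + 10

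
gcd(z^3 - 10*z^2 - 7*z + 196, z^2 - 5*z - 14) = z - 7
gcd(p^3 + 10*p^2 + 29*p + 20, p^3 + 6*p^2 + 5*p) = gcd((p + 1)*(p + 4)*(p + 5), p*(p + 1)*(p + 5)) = p^2 + 6*p + 5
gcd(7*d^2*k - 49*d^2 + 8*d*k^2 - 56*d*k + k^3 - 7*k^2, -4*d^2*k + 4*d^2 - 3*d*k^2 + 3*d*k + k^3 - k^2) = d + k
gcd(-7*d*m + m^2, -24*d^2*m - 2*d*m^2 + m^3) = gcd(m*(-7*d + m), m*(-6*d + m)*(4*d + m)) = m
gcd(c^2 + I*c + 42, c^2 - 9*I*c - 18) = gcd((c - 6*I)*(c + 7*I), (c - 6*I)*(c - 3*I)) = c - 6*I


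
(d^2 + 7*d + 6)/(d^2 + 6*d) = (d + 1)/d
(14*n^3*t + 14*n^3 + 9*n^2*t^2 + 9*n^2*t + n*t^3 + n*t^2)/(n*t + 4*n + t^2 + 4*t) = n*(14*n^2*t + 14*n^2 + 9*n*t^2 + 9*n*t + t^3 + t^2)/(n*t + 4*n + t^2 + 4*t)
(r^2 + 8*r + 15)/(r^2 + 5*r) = (r + 3)/r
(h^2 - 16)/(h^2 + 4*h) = (h - 4)/h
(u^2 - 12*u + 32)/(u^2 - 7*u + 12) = (u - 8)/(u - 3)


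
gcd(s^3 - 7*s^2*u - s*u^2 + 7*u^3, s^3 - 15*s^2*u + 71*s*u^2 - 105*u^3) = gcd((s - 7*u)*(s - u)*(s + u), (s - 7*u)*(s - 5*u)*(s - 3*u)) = s - 7*u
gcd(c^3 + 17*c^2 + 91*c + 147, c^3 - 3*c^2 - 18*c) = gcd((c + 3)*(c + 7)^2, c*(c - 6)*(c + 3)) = c + 3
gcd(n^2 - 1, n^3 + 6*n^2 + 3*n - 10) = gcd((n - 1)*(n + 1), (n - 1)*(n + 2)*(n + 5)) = n - 1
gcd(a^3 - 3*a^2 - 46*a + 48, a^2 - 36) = a + 6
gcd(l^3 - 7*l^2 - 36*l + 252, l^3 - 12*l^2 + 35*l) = l - 7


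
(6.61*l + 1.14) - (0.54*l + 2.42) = 6.07*l - 1.28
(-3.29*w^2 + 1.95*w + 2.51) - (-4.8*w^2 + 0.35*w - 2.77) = 1.51*w^2 + 1.6*w + 5.28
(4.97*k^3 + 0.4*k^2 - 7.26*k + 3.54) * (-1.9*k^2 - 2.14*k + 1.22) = -9.443*k^5 - 11.3958*k^4 + 19.0014*k^3 + 9.2984*k^2 - 16.4328*k + 4.3188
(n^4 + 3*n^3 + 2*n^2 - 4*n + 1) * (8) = 8*n^4 + 24*n^3 + 16*n^2 - 32*n + 8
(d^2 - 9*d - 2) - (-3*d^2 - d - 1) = 4*d^2 - 8*d - 1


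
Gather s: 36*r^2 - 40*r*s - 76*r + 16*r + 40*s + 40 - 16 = 36*r^2 - 60*r + s*(40 - 40*r) + 24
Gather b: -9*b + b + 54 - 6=48 - 8*b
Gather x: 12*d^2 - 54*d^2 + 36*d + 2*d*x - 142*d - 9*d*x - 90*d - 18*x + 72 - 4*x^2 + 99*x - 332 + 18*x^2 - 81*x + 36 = -42*d^2 - 7*d*x - 196*d + 14*x^2 - 224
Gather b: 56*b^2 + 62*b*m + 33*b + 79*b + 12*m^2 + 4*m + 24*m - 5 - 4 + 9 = 56*b^2 + b*(62*m + 112) + 12*m^2 + 28*m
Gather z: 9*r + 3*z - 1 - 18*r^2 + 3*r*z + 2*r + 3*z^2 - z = -18*r^2 + 11*r + 3*z^2 + z*(3*r + 2) - 1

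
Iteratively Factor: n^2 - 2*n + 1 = (n - 1)*(n - 1)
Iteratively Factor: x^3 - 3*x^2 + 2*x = (x)*(x^2 - 3*x + 2) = x*(x - 1)*(x - 2)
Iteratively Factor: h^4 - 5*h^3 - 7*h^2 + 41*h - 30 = (h + 3)*(h^3 - 8*h^2 + 17*h - 10) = (h - 2)*(h + 3)*(h^2 - 6*h + 5) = (h - 2)*(h - 1)*(h + 3)*(h - 5)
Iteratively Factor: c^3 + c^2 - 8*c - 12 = (c + 2)*(c^2 - c - 6) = (c + 2)^2*(c - 3)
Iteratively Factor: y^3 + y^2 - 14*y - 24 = (y - 4)*(y^2 + 5*y + 6) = (y - 4)*(y + 3)*(y + 2)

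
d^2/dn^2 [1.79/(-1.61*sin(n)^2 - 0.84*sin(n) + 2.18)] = (18.559436*sin(n)^4 + 7.262388*sin(n)^3 - 1.44596199999999*sin(n)^2 - 11.246928*sin(n) - 15.091132)/(1.61*sin(n)^2 + 0.84*sin(n) - 2.18)^3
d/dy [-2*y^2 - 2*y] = -4*y - 2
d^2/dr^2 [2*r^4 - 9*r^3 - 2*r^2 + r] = 24*r^2 - 54*r - 4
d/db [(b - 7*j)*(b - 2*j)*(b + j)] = 3*b^2 - 16*b*j + 5*j^2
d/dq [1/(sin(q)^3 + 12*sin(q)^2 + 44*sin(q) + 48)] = (-24*sin(q) + 3*cos(q)^2 - 47)*cos(q)/(sin(q)^3 + 12*sin(q)^2 + 44*sin(q) + 48)^2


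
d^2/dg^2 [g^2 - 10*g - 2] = 2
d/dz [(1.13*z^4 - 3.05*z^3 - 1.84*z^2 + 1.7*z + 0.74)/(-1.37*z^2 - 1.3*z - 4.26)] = (-3.0962*z^5 - 0.2285*z^4 - 11.3252*z^3 + 43.7*z^2 + 17.7044*z - 6.28)/(1.8769*z^4 + 3.562*z^3 + 13.3624*z^2 + 11.076*z + 18.1476)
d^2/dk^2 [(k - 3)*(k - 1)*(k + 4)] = 6*k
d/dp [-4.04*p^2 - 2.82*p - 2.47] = -8.08*p - 2.82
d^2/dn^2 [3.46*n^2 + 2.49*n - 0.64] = 6.92000000000000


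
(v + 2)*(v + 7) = v^2 + 9*v + 14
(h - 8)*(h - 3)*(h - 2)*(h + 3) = h^4 - 10*h^3 + 7*h^2 + 90*h - 144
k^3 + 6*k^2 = k^2*(k + 6)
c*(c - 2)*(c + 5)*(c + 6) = c^4 + 9*c^3 + 8*c^2 - 60*c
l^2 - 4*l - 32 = (l - 8)*(l + 4)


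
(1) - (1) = 0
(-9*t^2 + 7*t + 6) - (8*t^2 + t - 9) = -17*t^2 + 6*t + 15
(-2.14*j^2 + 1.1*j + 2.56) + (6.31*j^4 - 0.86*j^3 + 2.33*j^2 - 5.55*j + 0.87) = 6.31*j^4 - 0.86*j^3 + 0.19*j^2 - 4.45*j + 3.43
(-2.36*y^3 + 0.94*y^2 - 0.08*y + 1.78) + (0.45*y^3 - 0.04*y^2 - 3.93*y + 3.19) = -1.91*y^3 + 0.9*y^2 - 4.01*y + 4.97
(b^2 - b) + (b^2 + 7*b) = 2*b^2 + 6*b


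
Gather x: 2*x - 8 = 2*x - 8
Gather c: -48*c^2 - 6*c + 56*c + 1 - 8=-48*c^2 + 50*c - 7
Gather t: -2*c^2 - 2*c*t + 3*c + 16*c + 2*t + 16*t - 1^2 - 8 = -2*c^2 + 19*c + t*(18 - 2*c) - 9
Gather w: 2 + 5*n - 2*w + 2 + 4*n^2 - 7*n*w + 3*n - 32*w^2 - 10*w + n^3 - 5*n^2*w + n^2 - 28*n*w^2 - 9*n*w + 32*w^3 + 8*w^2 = n^3 + 5*n^2 + 8*n + 32*w^3 + w^2*(-28*n - 24) + w*(-5*n^2 - 16*n - 12) + 4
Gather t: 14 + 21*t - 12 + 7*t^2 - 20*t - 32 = 7*t^2 + t - 30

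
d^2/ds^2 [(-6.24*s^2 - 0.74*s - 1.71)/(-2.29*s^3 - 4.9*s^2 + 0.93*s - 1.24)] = (65.446368*s^6 + 23.2838039999999*s^5 + 237.16614*s^4 + 154.49722*s^3 - 28.20921*s^2 - 102.866556*s + 3.07402200000001)/(12.008989*s^9 + 77.08827*s^8 + 150.317661*s^7 + 74.543872*s^6 + 22.438203*s^5 + 86.186262*s^4 - 24.145125*s^3 + 25.820148*s^2 - 4.289904*s + 1.906624)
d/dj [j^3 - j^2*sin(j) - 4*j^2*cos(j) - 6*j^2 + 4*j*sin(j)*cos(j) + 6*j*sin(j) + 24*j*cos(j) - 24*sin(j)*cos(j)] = 4*j^2*sin(j) - j^2*cos(j) + 3*j^2 - 26*j*sin(j) - 2*j*cos(j) + 4*j*cos(2*j) - 12*j + 6*sin(j) + 2*sin(2*j) + 24*cos(j) - 24*cos(2*j)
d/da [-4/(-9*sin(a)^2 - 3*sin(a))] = -(24/tan(a) + 4*cos(a)/sin(a)^2)/(3*(3*sin(a) + 1)^2)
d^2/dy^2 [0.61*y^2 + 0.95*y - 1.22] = 1.22000000000000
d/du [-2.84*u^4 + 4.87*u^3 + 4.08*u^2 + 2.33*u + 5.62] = -11.36*u^3 + 14.61*u^2 + 8.16*u + 2.33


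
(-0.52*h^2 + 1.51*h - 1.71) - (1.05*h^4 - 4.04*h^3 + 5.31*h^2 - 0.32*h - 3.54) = -1.05*h^4 + 4.04*h^3 - 5.83*h^2 + 1.83*h + 1.83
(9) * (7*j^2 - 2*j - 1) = 63*j^2 - 18*j - 9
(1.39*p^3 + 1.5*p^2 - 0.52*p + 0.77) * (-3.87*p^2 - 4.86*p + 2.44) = -5.3793*p^5 - 12.5604*p^4 - 1.886*p^3 + 3.2073*p^2 - 5.011*p + 1.8788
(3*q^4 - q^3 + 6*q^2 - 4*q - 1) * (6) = 18*q^4 - 6*q^3 + 36*q^2 - 24*q - 6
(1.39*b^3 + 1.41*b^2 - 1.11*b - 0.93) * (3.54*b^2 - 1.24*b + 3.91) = 4.9206*b^5 + 3.2678*b^4 - 0.2429*b^3 + 3.5973*b^2 - 3.1869*b - 3.6363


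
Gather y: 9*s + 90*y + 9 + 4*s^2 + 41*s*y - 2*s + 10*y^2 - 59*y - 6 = 4*s^2 + 7*s + 10*y^2 + y*(41*s + 31) + 3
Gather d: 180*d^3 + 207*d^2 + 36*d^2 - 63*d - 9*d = 180*d^3 + 243*d^2 - 72*d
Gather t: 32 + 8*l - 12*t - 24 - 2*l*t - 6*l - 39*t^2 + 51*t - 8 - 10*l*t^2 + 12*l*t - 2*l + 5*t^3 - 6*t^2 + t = 5*t^3 + t^2*(-10*l - 45) + t*(10*l + 40)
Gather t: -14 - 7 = -21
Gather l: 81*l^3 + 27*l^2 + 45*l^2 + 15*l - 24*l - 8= 81*l^3 + 72*l^2 - 9*l - 8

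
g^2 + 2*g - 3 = (g - 1)*(g + 3)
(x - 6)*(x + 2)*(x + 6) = x^3 + 2*x^2 - 36*x - 72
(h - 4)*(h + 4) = h^2 - 16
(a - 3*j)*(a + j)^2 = a^3 - a^2*j - 5*a*j^2 - 3*j^3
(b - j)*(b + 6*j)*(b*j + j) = b^3*j + 5*b^2*j^2 + b^2*j - 6*b*j^3 + 5*b*j^2 - 6*j^3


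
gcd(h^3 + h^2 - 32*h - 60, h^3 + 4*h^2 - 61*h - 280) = h + 5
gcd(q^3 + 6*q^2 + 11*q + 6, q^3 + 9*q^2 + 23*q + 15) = q^2 + 4*q + 3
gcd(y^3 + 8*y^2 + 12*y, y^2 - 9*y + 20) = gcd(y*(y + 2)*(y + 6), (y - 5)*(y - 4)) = 1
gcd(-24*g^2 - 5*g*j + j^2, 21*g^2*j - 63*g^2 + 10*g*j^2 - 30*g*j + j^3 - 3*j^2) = 3*g + j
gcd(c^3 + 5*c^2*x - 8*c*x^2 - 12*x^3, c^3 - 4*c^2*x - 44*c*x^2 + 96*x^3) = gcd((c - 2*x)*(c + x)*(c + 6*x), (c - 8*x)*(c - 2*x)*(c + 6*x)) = -c^2 - 4*c*x + 12*x^2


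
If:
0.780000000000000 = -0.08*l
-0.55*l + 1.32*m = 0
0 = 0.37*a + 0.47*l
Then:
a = 12.39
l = -9.75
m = -4.06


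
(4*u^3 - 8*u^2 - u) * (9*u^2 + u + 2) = 36*u^5 - 68*u^4 - 9*u^3 - 17*u^2 - 2*u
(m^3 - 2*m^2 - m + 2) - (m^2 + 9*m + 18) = m^3 - 3*m^2 - 10*m - 16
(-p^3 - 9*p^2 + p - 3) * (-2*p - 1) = 2*p^4 + 19*p^3 + 7*p^2 + 5*p + 3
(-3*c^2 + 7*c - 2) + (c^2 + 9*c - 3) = -2*c^2 + 16*c - 5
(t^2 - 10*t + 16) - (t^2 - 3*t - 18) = 34 - 7*t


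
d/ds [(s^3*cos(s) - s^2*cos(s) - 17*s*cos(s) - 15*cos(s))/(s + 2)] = ((s + 2)*(-s^3*sin(s) + s^2*sin(s) + 3*s^2*cos(s) + 17*s*sin(s) - 2*s*cos(s) + 15*sin(s) - 17*cos(s)) + (-s^3 + s^2 + 17*s + 15)*cos(s))/(s + 2)^2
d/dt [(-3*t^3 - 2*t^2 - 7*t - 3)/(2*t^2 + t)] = 3*(-2*t^4 - 2*t^3 + 4*t^2 + 4*t + 1)/(t^2*(4*t^2 + 4*t + 1))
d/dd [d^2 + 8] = 2*d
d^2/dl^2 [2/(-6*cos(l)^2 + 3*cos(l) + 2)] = 6*(-48*sin(l)^4 + 43*sin(l)^2 - 41*cos(l)/2 + 9*cos(3*l)/2 + 19)/(6*sin(l)^2 + 3*cos(l) - 4)^3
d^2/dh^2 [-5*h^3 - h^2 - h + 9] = -30*h - 2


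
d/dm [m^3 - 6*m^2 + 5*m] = 3*m^2 - 12*m + 5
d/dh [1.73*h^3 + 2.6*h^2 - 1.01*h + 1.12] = 5.19*h^2 + 5.2*h - 1.01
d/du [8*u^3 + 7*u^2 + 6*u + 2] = 24*u^2 + 14*u + 6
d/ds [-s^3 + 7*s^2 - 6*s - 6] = -3*s^2 + 14*s - 6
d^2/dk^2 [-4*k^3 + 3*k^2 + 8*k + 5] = 6 - 24*k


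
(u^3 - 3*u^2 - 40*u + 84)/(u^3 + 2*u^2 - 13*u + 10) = (u^2 - u - 42)/(u^2 + 4*u - 5)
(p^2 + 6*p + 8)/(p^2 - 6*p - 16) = (p + 4)/(p - 8)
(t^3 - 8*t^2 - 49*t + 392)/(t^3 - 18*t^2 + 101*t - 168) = (t + 7)/(t - 3)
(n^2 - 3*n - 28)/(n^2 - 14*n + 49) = (n + 4)/(n - 7)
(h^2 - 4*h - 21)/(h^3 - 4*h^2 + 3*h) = (h^2 - 4*h - 21)/(h*(h^2 - 4*h + 3))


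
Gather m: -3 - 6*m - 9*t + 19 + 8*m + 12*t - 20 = 2*m + 3*t - 4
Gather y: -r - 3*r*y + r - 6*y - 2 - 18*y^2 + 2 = -18*y^2 + y*(-3*r - 6)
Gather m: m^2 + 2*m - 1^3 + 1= m^2 + 2*m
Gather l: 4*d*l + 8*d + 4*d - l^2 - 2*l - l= 12*d - l^2 + l*(4*d - 3)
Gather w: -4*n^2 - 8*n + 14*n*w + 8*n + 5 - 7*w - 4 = -4*n^2 + w*(14*n - 7) + 1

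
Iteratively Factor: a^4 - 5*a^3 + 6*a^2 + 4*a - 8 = (a + 1)*(a^3 - 6*a^2 + 12*a - 8) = (a - 2)*(a + 1)*(a^2 - 4*a + 4) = (a - 2)^2*(a + 1)*(a - 2)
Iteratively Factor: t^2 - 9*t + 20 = (t - 4)*(t - 5)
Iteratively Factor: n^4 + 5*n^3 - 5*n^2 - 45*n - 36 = (n - 3)*(n^3 + 8*n^2 + 19*n + 12) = (n - 3)*(n + 1)*(n^2 + 7*n + 12) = (n - 3)*(n + 1)*(n + 3)*(n + 4)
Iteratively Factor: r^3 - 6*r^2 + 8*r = (r - 4)*(r^2 - 2*r) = r*(r - 4)*(r - 2)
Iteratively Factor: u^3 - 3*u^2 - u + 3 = (u + 1)*(u^2 - 4*u + 3) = (u - 1)*(u + 1)*(u - 3)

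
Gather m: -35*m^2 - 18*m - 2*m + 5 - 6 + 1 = -35*m^2 - 20*m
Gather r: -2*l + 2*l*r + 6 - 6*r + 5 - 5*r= -2*l + r*(2*l - 11) + 11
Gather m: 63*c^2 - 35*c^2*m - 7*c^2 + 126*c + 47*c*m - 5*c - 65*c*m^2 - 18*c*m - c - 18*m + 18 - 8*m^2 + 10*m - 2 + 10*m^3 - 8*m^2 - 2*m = 56*c^2 + 120*c + 10*m^3 + m^2*(-65*c - 16) + m*(-35*c^2 + 29*c - 10) + 16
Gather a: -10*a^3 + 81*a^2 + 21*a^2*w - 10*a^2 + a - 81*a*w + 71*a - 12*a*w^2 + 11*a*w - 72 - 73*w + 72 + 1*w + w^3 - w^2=-10*a^3 + a^2*(21*w + 71) + a*(-12*w^2 - 70*w + 72) + w^3 - w^2 - 72*w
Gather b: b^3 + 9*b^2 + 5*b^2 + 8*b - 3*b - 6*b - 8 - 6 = b^3 + 14*b^2 - b - 14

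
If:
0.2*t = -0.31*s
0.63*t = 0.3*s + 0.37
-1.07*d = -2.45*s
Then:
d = -0.66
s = -0.29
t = 0.45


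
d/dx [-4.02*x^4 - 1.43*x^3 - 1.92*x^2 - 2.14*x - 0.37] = -16.08*x^3 - 4.29*x^2 - 3.84*x - 2.14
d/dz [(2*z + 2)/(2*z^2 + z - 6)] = 2*(2*z^2 + z - (z + 1)*(4*z + 1) - 6)/(2*z^2 + z - 6)^2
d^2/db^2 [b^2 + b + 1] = 2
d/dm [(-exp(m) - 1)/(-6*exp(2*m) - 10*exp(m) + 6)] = (-(exp(m) + 1)*(6*exp(m) + 5) + 3*exp(2*m) + 5*exp(m) - 3)*exp(m)/(2*(3*exp(2*m) + 5*exp(m) - 3)^2)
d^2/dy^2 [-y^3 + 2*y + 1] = -6*y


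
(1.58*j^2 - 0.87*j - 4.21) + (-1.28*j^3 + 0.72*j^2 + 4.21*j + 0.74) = -1.28*j^3 + 2.3*j^2 + 3.34*j - 3.47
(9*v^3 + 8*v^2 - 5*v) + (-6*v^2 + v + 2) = 9*v^3 + 2*v^2 - 4*v + 2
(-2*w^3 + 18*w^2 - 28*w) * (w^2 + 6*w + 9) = -2*w^5 + 6*w^4 + 62*w^3 - 6*w^2 - 252*w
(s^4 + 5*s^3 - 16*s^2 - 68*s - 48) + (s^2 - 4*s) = s^4 + 5*s^3 - 15*s^2 - 72*s - 48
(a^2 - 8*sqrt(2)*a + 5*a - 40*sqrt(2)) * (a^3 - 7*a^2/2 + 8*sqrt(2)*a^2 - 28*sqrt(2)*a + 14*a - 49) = a^5 + 3*a^4/2 - 263*a^3/2 - 171*a^2 - 112*sqrt(2)*a^2 - 168*sqrt(2)*a + 1995*a + 1960*sqrt(2)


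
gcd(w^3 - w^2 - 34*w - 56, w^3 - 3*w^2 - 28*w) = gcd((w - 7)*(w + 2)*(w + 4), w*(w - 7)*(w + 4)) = w^2 - 3*w - 28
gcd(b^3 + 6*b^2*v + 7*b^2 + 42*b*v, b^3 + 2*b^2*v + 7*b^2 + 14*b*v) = b^2 + 7*b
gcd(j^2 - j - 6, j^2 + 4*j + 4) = j + 2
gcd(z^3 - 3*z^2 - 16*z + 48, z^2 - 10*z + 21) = z - 3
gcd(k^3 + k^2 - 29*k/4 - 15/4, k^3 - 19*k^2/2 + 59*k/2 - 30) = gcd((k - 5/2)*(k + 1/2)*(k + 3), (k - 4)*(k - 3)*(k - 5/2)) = k - 5/2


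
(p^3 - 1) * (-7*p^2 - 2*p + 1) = -7*p^5 - 2*p^4 + p^3 + 7*p^2 + 2*p - 1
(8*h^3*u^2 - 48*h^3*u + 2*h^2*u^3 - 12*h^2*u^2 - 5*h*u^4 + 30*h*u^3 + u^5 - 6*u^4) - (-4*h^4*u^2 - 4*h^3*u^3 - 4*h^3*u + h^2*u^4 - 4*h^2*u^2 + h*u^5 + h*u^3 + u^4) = 4*h^4*u^2 + 4*h^3*u^3 + 8*h^3*u^2 - 44*h^3*u - h^2*u^4 + 2*h^2*u^3 - 8*h^2*u^2 - h*u^5 - 5*h*u^4 + 29*h*u^3 + u^5 - 7*u^4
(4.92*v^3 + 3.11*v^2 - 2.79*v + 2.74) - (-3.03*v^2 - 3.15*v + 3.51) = 4.92*v^3 + 6.14*v^2 + 0.36*v - 0.77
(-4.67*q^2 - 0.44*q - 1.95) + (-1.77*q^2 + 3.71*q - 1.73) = -6.44*q^2 + 3.27*q - 3.68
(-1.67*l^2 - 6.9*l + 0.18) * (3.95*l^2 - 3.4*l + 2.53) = -6.5965*l^4 - 21.577*l^3 + 19.9459*l^2 - 18.069*l + 0.4554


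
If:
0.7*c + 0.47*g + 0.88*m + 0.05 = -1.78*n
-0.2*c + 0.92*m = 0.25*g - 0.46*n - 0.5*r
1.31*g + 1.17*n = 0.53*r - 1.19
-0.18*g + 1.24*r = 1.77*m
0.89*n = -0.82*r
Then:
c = -0.87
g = -2.90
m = -0.84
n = 1.50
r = -1.63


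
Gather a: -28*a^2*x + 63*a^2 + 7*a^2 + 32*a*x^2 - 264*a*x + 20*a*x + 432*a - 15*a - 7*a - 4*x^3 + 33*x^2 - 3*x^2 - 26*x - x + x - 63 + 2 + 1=a^2*(70 - 28*x) + a*(32*x^2 - 244*x + 410) - 4*x^3 + 30*x^2 - 26*x - 60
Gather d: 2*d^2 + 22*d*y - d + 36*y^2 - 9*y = 2*d^2 + d*(22*y - 1) + 36*y^2 - 9*y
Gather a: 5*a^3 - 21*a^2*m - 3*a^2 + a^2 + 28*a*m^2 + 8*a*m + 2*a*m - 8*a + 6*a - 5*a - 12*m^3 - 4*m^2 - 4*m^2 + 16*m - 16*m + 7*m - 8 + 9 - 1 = 5*a^3 + a^2*(-21*m - 2) + a*(28*m^2 + 10*m - 7) - 12*m^3 - 8*m^2 + 7*m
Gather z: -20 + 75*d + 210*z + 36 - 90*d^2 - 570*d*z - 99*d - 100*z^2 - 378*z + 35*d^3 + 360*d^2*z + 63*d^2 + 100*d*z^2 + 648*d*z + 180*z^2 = 35*d^3 - 27*d^2 - 24*d + z^2*(100*d + 80) + z*(360*d^2 + 78*d - 168) + 16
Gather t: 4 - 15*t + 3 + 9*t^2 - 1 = 9*t^2 - 15*t + 6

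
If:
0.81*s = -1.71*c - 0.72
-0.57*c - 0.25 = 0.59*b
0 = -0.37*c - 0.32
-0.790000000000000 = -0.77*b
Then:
No Solution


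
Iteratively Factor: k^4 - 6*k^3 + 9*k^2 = (k - 3)*(k^3 - 3*k^2) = k*(k - 3)*(k^2 - 3*k) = k^2*(k - 3)*(k - 3)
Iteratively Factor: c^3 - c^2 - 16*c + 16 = (c - 4)*(c^2 + 3*c - 4) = (c - 4)*(c - 1)*(c + 4)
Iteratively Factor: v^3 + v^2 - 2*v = (v)*(v^2 + v - 2) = v*(v - 1)*(v + 2)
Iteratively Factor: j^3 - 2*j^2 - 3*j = (j - 3)*(j^2 + j) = (j - 3)*(j + 1)*(j)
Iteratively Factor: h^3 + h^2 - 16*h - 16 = (h + 4)*(h^2 - 3*h - 4) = (h - 4)*(h + 4)*(h + 1)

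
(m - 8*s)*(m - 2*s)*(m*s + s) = m^3*s - 10*m^2*s^2 + m^2*s + 16*m*s^3 - 10*m*s^2 + 16*s^3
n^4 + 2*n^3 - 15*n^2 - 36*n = n*(n - 4)*(n + 3)^2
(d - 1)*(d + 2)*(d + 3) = d^3 + 4*d^2 + d - 6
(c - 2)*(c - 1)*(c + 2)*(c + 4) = c^4 + 3*c^3 - 8*c^2 - 12*c + 16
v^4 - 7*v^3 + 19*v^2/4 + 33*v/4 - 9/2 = (v - 6)*(v - 3/2)*(v - 1/2)*(v + 1)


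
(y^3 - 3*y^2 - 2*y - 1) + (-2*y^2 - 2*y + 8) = y^3 - 5*y^2 - 4*y + 7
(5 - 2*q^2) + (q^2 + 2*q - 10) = -q^2 + 2*q - 5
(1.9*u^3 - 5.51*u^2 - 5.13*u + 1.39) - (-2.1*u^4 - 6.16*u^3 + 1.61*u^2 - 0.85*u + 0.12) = 2.1*u^4 + 8.06*u^3 - 7.12*u^2 - 4.28*u + 1.27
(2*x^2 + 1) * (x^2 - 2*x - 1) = 2*x^4 - 4*x^3 - x^2 - 2*x - 1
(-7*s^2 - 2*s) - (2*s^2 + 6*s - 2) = -9*s^2 - 8*s + 2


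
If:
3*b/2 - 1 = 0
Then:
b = 2/3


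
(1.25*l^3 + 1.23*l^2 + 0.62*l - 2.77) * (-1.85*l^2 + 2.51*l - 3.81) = -2.3125*l^5 + 0.862*l^4 - 2.8222*l^3 + 1.9944*l^2 - 9.3149*l + 10.5537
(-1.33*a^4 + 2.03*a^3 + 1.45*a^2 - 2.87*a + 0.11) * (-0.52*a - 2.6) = 0.6916*a^5 + 2.4024*a^4 - 6.032*a^3 - 2.2776*a^2 + 7.4048*a - 0.286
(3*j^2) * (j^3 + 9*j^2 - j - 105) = 3*j^5 + 27*j^4 - 3*j^3 - 315*j^2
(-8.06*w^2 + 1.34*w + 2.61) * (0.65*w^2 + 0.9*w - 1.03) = -5.239*w^4 - 6.383*w^3 + 11.2043*w^2 + 0.9688*w - 2.6883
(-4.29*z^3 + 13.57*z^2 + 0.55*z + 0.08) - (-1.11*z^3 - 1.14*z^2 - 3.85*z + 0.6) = -3.18*z^3 + 14.71*z^2 + 4.4*z - 0.52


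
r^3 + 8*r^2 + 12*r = r*(r + 2)*(r + 6)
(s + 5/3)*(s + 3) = s^2 + 14*s/3 + 5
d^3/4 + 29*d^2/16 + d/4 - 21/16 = (d/4 + 1/4)*(d - 3/4)*(d + 7)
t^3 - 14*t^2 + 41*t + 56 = (t - 8)*(t - 7)*(t + 1)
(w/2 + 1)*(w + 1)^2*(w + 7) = w^4/2 + 11*w^3/2 + 33*w^2/2 + 37*w/2 + 7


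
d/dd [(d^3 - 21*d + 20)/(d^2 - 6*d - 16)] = (d^4 - 12*d^3 - 27*d^2 - 40*d + 456)/(d^4 - 12*d^3 + 4*d^2 + 192*d + 256)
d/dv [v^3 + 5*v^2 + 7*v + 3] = 3*v^2 + 10*v + 7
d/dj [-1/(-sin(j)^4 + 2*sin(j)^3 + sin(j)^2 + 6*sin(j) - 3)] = 8*(sin(4*j) + 15*cos(j) - 3*cos(3*j))/((1 - cos(2*j))^2 - 30*sin(j) + 2*sin(3*j) + 2*cos(2*j) + 10)^2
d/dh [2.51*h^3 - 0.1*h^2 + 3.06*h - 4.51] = 7.53*h^2 - 0.2*h + 3.06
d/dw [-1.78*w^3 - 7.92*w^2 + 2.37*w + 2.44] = -5.34*w^2 - 15.84*w + 2.37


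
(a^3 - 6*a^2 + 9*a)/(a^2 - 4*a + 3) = a*(a - 3)/(a - 1)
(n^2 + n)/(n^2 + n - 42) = n*(n + 1)/(n^2 + n - 42)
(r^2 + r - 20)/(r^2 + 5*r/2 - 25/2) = 2*(r - 4)/(2*r - 5)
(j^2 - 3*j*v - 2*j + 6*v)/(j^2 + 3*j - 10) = (j - 3*v)/(j + 5)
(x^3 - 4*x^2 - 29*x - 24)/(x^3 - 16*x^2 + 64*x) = (x^2 + 4*x + 3)/(x*(x - 8))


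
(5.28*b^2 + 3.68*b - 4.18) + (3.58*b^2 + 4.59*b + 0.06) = 8.86*b^2 + 8.27*b - 4.12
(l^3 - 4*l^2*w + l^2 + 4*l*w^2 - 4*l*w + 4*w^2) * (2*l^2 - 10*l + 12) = 2*l^5 - 8*l^4*w - 8*l^4 + 8*l^3*w^2 + 32*l^3*w + 2*l^3 - 32*l^2*w^2 - 8*l^2*w + 12*l^2 + 8*l*w^2 - 48*l*w + 48*w^2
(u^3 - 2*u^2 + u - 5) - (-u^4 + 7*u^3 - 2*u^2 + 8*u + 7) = u^4 - 6*u^3 - 7*u - 12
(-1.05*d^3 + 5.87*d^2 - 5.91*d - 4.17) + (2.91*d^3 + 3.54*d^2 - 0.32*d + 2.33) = 1.86*d^3 + 9.41*d^2 - 6.23*d - 1.84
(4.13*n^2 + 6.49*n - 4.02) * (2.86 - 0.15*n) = -0.6195*n^3 + 10.8383*n^2 + 19.1644*n - 11.4972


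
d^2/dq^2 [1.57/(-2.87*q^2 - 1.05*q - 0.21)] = (25.863866*q^2 + 9.46239*q - 1.57*(5.74*q + 1.05)*(11.48*q + 2.1) + 1.892478)/(2.87*q^2 + 1.05*q + 0.21)^3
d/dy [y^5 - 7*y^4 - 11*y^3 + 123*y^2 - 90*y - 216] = 5*y^4 - 28*y^3 - 33*y^2 + 246*y - 90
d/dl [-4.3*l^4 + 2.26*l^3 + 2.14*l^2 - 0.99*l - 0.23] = -17.2*l^3 + 6.78*l^2 + 4.28*l - 0.99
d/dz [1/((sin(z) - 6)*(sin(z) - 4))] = 2*(5 - sin(z))*cos(z)/((sin(z) - 6)^2*(sin(z) - 4)^2)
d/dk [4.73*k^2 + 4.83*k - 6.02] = 9.46*k + 4.83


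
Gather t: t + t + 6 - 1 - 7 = 2*t - 2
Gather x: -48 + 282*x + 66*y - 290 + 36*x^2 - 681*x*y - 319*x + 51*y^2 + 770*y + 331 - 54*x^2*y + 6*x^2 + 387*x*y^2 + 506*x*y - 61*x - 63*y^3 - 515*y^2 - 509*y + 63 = x^2*(42 - 54*y) + x*(387*y^2 - 175*y - 98) - 63*y^3 - 464*y^2 + 327*y + 56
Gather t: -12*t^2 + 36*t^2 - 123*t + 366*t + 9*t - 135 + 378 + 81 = 24*t^2 + 252*t + 324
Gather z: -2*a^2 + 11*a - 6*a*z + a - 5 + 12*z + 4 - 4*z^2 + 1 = -2*a^2 + 12*a - 4*z^2 + z*(12 - 6*a)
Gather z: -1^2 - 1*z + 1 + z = 0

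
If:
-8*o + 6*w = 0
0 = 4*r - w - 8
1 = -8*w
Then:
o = -3/32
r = 63/32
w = -1/8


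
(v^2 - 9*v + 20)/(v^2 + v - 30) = (v - 4)/(v + 6)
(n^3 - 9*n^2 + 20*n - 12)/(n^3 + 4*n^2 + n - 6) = (n^2 - 8*n + 12)/(n^2 + 5*n + 6)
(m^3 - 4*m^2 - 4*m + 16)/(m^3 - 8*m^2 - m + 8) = (m^3 - 4*m^2 - 4*m + 16)/(m^3 - 8*m^2 - m + 8)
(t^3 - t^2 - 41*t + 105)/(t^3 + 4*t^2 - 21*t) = (t - 5)/t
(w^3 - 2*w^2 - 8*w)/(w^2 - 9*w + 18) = w*(w^2 - 2*w - 8)/(w^2 - 9*w + 18)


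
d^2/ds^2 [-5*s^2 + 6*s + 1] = -10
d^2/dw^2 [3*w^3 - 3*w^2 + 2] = 18*w - 6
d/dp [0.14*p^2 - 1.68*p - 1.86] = 0.28*p - 1.68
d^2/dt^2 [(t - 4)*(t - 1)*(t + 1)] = 6*t - 8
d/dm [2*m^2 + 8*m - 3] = 4*m + 8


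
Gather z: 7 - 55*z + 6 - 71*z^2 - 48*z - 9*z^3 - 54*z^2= -9*z^3 - 125*z^2 - 103*z + 13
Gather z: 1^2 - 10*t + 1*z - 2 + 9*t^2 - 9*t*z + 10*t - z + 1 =9*t^2 - 9*t*z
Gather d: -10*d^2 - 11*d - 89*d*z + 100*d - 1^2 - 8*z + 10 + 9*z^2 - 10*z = -10*d^2 + d*(89 - 89*z) + 9*z^2 - 18*z + 9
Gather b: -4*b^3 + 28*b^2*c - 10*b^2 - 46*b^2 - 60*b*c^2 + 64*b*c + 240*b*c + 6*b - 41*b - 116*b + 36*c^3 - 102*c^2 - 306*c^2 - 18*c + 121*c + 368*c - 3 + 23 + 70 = -4*b^3 + b^2*(28*c - 56) + b*(-60*c^2 + 304*c - 151) + 36*c^3 - 408*c^2 + 471*c + 90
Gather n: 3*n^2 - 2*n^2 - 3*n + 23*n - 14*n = n^2 + 6*n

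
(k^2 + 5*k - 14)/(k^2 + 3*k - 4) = (k^2 + 5*k - 14)/(k^2 + 3*k - 4)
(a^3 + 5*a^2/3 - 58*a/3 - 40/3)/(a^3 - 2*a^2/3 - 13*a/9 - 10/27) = 9*(a^2 + a - 20)/(9*a^2 - 12*a - 5)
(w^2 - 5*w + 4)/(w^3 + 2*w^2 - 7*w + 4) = (w - 4)/(w^2 + 3*w - 4)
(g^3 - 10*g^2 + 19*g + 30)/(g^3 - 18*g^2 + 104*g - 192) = (g^2 - 4*g - 5)/(g^2 - 12*g + 32)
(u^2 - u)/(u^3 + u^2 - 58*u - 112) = u*(u - 1)/(u^3 + u^2 - 58*u - 112)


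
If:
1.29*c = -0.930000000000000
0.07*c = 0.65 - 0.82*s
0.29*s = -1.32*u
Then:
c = -0.72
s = 0.85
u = -0.19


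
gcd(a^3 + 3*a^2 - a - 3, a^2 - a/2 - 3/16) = 1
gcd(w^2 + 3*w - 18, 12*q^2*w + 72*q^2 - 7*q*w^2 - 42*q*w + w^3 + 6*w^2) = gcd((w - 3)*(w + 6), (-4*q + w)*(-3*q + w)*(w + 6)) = w + 6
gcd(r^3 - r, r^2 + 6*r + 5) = r + 1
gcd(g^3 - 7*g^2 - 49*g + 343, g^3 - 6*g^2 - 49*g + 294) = g^2 - 49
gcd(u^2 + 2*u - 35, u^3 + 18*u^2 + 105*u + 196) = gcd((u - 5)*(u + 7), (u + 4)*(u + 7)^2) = u + 7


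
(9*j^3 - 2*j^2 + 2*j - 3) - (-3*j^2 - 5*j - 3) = 9*j^3 + j^2 + 7*j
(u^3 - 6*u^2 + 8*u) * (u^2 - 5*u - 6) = u^5 - 11*u^4 + 32*u^3 - 4*u^2 - 48*u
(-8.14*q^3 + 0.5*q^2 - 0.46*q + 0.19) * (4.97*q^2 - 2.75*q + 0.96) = -40.4558*q^5 + 24.87*q^4 - 11.4756*q^3 + 2.6893*q^2 - 0.9641*q + 0.1824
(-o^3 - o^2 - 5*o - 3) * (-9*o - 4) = 9*o^4 + 13*o^3 + 49*o^2 + 47*o + 12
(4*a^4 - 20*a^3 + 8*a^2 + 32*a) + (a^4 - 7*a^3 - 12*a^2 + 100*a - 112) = 5*a^4 - 27*a^3 - 4*a^2 + 132*a - 112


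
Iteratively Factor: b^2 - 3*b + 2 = (b - 1)*(b - 2)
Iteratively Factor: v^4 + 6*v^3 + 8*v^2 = (v)*(v^3 + 6*v^2 + 8*v) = v^2*(v^2 + 6*v + 8) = v^2*(v + 4)*(v + 2)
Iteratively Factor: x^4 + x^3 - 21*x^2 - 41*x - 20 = (x + 4)*(x^3 - 3*x^2 - 9*x - 5) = (x + 1)*(x + 4)*(x^2 - 4*x - 5) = (x + 1)^2*(x + 4)*(x - 5)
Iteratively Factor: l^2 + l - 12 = (l - 3)*(l + 4)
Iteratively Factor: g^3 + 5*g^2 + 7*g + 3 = (g + 3)*(g^2 + 2*g + 1) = (g + 1)*(g + 3)*(g + 1)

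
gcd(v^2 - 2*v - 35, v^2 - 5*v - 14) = v - 7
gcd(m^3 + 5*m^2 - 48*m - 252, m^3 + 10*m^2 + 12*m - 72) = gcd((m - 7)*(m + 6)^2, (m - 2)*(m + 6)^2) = m^2 + 12*m + 36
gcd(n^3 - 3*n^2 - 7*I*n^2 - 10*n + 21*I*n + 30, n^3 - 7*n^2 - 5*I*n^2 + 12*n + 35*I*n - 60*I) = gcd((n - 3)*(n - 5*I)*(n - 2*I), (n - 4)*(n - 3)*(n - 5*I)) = n^2 + n*(-3 - 5*I) + 15*I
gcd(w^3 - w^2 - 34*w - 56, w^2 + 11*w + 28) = w + 4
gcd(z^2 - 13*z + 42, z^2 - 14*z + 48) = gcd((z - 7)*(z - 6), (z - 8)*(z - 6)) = z - 6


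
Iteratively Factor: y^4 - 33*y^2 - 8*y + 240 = (y - 3)*(y^3 + 3*y^2 - 24*y - 80) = (y - 3)*(y + 4)*(y^2 - y - 20) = (y - 3)*(y + 4)^2*(y - 5)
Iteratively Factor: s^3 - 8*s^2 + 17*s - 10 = (s - 2)*(s^2 - 6*s + 5) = (s - 5)*(s - 2)*(s - 1)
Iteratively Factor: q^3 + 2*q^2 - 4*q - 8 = (q - 2)*(q^2 + 4*q + 4) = (q - 2)*(q + 2)*(q + 2)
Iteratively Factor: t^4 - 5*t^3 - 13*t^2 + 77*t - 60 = (t - 5)*(t^3 - 13*t + 12) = (t - 5)*(t - 1)*(t^2 + t - 12) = (t - 5)*(t - 1)*(t + 4)*(t - 3)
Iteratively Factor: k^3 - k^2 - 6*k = (k - 3)*(k^2 + 2*k) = (k - 3)*(k + 2)*(k)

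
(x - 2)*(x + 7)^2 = x^3 + 12*x^2 + 21*x - 98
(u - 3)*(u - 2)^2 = u^3 - 7*u^2 + 16*u - 12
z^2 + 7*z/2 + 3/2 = (z + 1/2)*(z + 3)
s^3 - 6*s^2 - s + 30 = (s - 5)*(s - 3)*(s + 2)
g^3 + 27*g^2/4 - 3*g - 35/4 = (g - 5/4)*(g + 1)*(g + 7)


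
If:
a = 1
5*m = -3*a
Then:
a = 1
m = -3/5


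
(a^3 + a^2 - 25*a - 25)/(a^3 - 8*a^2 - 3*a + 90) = (a^2 + 6*a + 5)/(a^2 - 3*a - 18)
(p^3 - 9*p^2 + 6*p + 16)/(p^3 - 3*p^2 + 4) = (p - 8)/(p - 2)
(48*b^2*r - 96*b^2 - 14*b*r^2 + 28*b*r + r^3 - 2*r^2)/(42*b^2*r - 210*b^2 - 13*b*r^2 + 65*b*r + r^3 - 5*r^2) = (-8*b*r + 16*b + r^2 - 2*r)/(-7*b*r + 35*b + r^2 - 5*r)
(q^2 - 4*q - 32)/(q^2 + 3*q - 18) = (q^2 - 4*q - 32)/(q^2 + 3*q - 18)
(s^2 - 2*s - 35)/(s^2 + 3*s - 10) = (s - 7)/(s - 2)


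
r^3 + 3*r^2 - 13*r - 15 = (r - 3)*(r + 1)*(r + 5)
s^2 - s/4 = s*(s - 1/4)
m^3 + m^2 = m^2*(m + 1)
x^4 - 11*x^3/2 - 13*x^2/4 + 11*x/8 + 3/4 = (x - 6)*(x - 1/2)*(x + 1/2)^2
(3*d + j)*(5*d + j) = 15*d^2 + 8*d*j + j^2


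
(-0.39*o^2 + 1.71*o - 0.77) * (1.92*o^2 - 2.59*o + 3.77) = -0.7488*o^4 + 4.2933*o^3 - 7.3776*o^2 + 8.441*o - 2.9029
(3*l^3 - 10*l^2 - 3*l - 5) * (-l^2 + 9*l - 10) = -3*l^5 + 37*l^4 - 117*l^3 + 78*l^2 - 15*l + 50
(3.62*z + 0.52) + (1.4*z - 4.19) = 5.02*z - 3.67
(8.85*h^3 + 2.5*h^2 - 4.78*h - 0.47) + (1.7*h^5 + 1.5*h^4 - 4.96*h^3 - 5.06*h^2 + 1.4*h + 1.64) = 1.7*h^5 + 1.5*h^4 + 3.89*h^3 - 2.56*h^2 - 3.38*h + 1.17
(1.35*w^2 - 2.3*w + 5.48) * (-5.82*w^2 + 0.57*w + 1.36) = -7.857*w^4 + 14.1555*w^3 - 31.3686*w^2 - 0.00439999999999996*w + 7.4528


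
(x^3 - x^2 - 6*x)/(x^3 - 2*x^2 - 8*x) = (x - 3)/(x - 4)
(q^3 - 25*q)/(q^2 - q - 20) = q*(q + 5)/(q + 4)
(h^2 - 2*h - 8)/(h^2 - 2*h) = (h^2 - 2*h - 8)/(h*(h - 2))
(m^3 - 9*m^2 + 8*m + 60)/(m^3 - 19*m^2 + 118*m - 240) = (m + 2)/(m - 8)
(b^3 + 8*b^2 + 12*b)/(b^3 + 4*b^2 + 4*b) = (b + 6)/(b + 2)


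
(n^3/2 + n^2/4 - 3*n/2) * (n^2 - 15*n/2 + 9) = n^5/2 - 7*n^4/2 + 9*n^3/8 + 27*n^2/2 - 27*n/2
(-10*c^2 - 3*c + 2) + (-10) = -10*c^2 - 3*c - 8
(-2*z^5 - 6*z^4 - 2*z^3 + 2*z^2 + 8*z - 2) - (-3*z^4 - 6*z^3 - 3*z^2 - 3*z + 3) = -2*z^5 - 3*z^4 + 4*z^3 + 5*z^2 + 11*z - 5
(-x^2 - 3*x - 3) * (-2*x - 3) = 2*x^3 + 9*x^2 + 15*x + 9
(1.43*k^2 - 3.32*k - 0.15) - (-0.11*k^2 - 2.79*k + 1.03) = 1.54*k^2 - 0.53*k - 1.18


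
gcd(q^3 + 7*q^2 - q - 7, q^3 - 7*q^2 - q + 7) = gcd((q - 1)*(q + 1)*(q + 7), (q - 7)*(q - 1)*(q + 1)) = q^2 - 1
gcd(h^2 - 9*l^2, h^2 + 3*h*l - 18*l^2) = h - 3*l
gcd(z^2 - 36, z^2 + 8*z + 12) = z + 6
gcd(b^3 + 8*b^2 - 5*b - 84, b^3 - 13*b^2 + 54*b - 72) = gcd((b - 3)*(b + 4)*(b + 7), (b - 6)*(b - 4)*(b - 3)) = b - 3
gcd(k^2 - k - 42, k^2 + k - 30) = k + 6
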